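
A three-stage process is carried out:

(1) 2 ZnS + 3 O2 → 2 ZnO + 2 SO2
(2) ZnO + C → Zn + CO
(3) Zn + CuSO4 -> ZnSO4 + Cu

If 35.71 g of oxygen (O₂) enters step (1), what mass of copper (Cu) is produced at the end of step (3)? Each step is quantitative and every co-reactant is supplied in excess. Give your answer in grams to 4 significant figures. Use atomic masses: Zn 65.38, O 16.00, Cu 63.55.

M(O2) = 2(16.00) = 32.00 g/mol.
M(Cu) = 63.55 g/mol.
n(O2) = 35.71 / 32.00 = 1.1159 mol.
Reaction (1): O2→ZnO ratio 3:2 ⇒ n(ZnO) = 0.74396 mol.
Reaction (2): ZnO→Zn ratio 1:1 ⇒ n(Zn) = 0.74396 mol.
Reaction (3): Zn→Cu ratio 1:1 ⇒ n(Cu) = 0.74396 mol.
Mass of Cu = 0.74396 × 63.55 = 47.279 g.

47.28 g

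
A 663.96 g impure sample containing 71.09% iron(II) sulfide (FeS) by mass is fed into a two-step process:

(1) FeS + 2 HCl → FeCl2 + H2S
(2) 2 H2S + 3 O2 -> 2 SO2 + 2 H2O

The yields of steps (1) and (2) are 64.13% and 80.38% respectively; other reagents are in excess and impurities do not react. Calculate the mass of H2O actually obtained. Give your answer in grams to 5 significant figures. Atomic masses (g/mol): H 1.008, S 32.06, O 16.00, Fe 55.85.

Pure FeS = 663.96 × 0.7109 = 472.009 g.
M(FeS) = 55.85 + 32.06 = 87.91 g/mol.
M(H2O) = 2(1.008) + 16.00 = 18.016 g/mol.
n(FeS) = 472.009 / 87.91 = 5.36923 mol.
Step 1 (FeS:H2S = 1:1): theoretical n(H2S) = 5.36923 mol; at 64.13% yield, n(H2S) = 3.44329 mol.
Step 2 (H2S:H2O = 2:2): theoretical n(H2O) = 3.44329 mol, so theoretical mass = 3.44329 × 18.016 = 62.0343 g.
At 80.38% yield, actual mass of H2O = 62.0343 × 0.8038 = 49.8632 g.

49.863 g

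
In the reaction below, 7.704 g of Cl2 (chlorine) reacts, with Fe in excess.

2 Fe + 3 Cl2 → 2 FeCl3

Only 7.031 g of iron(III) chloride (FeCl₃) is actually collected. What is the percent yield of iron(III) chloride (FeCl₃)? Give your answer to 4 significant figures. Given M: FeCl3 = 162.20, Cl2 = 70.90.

59.84 %

n(Cl2) = 7.7040 g / 70.90 g/mol = 0.10866 mol.
From the equation the Cl2:FeCl3 mole ratio is 3:2, so n(FeCl3) = 0.10866 × 2/3 = 0.072440 mol.
Mass of FeCl3 = 0.072440 mol × 162.20 g/mol = 11.750 g.
This is the theoretical yield. Percent yield = 7.031 g / 11.750 g × 100% = 59.839%.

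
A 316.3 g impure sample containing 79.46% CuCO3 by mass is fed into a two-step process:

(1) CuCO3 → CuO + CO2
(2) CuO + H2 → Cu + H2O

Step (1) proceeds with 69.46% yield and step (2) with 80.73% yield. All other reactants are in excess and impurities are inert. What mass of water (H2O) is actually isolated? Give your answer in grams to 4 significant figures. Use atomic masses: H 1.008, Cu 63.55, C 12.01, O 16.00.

Pure CuCO3 = 316.3 × 0.7946 = 251.33 g.
M(CuCO3) = 63.55 + 12.01 + 3(16.00) = 123.56 g/mol.
M(H2O) = 2(1.008) + 16.00 = 18.016 g/mol.
n(CuCO3) = 251.33 / 123.56 = 2.0341 mol.
Step 1 (CuCO3:CuO = 1:1): theoretical n(CuO) = 2.0341 mol; at 69.46% yield, n(CuO) = 1.4129 mol.
Step 2 (CuO:H2O = 1:1): theoretical n(H2O) = 1.4129 mol, so theoretical mass = 1.4129 × 18.016 = 25.454 g.
At 80.73% yield, actual mass of H2O = 25.454 × 0.8073 = 20.549 g.

20.55 g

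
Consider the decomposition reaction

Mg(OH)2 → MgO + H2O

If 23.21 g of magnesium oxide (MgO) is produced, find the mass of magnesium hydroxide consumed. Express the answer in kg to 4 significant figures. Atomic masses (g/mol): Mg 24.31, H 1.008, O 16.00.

0.03358 kg

M(MgO) = 24.31 + 16.00 = 40.31 g/mol.
M(Mg(OH)2) = 24.31 + 2(16.00) + 2(1.008) = 58.326 g/mol.
n(MgO) = 23.210 g / 40.31 g/mol = 0.57579 mol.
From the equation the MgO:Mg(OH)2 mole ratio is 1:1, so n(Mg(OH)2) = 0.57579 × 1/1 = 0.57579 mol.
Mass of Mg(OH)2 = 0.57579 mol × 58.326 g/mol = 33.583 g.
Converting to kg: 33.583 g = 0.03358 kg.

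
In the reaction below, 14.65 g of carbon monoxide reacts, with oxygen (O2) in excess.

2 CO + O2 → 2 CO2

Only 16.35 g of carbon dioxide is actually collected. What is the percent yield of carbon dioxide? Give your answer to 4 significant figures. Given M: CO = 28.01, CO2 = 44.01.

71.03 %

n(CO) = 14.650 g / 28.01 g/mol = 0.52303 mol.
From the equation the CO:CO2 mole ratio is 2:2, so n(CO2) = 0.52303 × 2/2 = 0.52303 mol.
Mass of CO2 = 0.52303 mol × 44.01 g/mol = 23.018 g.
This is the theoretical yield. Percent yield = 16.35 g / 23.018 g × 100% = 71.030%.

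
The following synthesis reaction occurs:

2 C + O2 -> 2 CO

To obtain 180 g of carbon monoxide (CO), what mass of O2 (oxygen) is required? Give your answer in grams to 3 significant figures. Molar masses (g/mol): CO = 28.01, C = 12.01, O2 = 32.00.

103 g

n(CO) = 180.0 g / 28.01 g/mol = 6.426 mol.
From the equation the CO:O2 mole ratio is 2:1, so n(O2) = 6.426 × 1/2 = 3.213 mol.
Mass of O2 = 3.213 mol × 32.00 g/mol = 102.8 g.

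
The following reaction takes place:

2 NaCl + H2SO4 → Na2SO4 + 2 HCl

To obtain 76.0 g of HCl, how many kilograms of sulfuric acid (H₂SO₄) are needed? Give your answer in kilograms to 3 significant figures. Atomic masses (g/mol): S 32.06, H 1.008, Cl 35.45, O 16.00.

0.102 kg

M(HCl) = 1.008 + 35.45 = 36.458 g/mol.
M(H2SO4) = 2(1.008) + 32.06 + 4(16.00) = 98.076 g/mol.
n(HCl) = 76.00 g / 36.458 g/mol = 2.085 mol.
From the equation the HCl:H2SO4 mole ratio is 2:1, so n(H2SO4) = 2.085 × 1/2 = 1.042 mol.
Mass of H2SO4 = 1.042 mol × 98.076 g/mol = 102.2 g.
Converting to kg: 102.2 g = 0.102 kg.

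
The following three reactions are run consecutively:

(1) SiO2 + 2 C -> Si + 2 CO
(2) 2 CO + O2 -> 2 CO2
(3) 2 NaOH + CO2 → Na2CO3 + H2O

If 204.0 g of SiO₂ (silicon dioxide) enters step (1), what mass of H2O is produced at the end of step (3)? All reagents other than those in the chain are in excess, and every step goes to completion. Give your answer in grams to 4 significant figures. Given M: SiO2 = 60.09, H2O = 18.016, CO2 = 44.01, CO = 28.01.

n(SiO2) = 204.0 / 60.09 = 3.3949 mol.
Reaction (1): SiO2→CO ratio 1:2 ⇒ n(CO) = 6.7898 mol.
Reaction (2): CO→CO2 ratio 2:2 ⇒ n(CO2) = 6.7898 mol.
Reaction (3): CO2→H2O ratio 1:1 ⇒ n(H2O) = 6.7898 mol.
Mass of H2O = 6.7898 × 18.016 = 122.33 g.

122.3 g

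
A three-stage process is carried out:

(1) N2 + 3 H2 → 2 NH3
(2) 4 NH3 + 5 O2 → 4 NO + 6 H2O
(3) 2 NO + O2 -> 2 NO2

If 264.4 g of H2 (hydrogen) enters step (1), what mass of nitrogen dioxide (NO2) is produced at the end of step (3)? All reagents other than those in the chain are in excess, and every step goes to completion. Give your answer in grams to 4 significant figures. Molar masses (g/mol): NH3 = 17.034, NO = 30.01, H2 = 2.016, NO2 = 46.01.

4023 g

n(H2) = 264.4 / 2.016 = 131.15 mol.
Reaction (1): H2→NH3 ratio 3:2 ⇒ n(NH3) = 87.434 mol.
Reaction (2): NH3→NO ratio 4:4 ⇒ n(NO) = 87.434 mol.
Reaction (3): NO→NO2 ratio 2:2 ⇒ n(NO2) = 87.434 mol.
Mass of NO2 = 87.434 × 46.01 = 4022.8 g.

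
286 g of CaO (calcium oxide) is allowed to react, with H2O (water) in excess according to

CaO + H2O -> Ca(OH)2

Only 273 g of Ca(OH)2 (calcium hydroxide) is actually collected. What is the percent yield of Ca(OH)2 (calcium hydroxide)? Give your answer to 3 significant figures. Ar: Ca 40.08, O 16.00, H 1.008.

72.2 %

M(CaO) = 40.08 + 16.00 = 56.08 g/mol.
M(Ca(OH)2) = 40.08 + 2(16.00) + 2(1.008) = 74.096 g/mol.
n(CaO) = 286.0 g / 56.08 g/mol = 5.100 mol.
From the equation the CaO:Ca(OH)2 mole ratio is 1:1, so n(Ca(OH)2) = 5.100 × 1/1 = 5.100 mol.
Mass of Ca(OH)2 = 5.100 mol × 74.096 g/mol = 377.9 g.
This is the theoretical yield. Percent yield = 273 g / 377.9 g × 100% = 72.25%.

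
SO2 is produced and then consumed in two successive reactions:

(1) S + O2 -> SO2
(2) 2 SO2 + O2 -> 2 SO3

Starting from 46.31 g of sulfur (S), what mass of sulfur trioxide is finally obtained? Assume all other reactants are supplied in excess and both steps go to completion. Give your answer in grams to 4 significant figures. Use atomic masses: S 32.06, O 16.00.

M(S) = 32.06 g/mol.
M(SO3) = 32.06 + 3(16.00) = 80.06 g/mol.
n(S) = 46.310 / 32.06 = 1.4445 mol.
Step 1 gives a 1:1 ratio of S to SO2, so n(SO2) = 1.4445 mol.
In step 2 the SO2:SO3 ratio is 2:2, so n(SO3) = 1.4445 mol.
Mass of SO3 = 1.4445 × 80.06 = 115.64 g.

115.6 g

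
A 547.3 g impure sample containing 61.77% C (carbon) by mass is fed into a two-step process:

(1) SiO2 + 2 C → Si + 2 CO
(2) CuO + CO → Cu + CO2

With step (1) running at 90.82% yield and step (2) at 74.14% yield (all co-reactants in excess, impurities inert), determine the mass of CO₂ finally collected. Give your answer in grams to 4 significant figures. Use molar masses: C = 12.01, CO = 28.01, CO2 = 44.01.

Pure C = 547.3 × 0.6177 = 338.07 g.
n(C) = 338.07 / 12.01 = 28.149 mol.
Step 1 (C:CO = 2:2): theoretical n(CO) = 28.149 mol; at 90.82% yield, n(CO) = 25.565 mol.
Step 2 (CO:CO2 = 1:1): theoretical n(CO2) = 25.565 mol, so theoretical mass = 25.565 × 44.01 = 1125.1 g.
At 74.14% yield, actual mass of CO2 = 1125.1 × 0.7414 = 834.15 g.

834.2 g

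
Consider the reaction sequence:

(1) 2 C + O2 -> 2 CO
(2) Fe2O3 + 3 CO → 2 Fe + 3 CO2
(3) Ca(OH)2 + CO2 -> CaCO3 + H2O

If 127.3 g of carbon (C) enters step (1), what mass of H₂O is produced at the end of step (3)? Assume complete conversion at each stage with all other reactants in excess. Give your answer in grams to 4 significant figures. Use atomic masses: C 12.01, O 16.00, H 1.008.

191.0 g

M(C) = 12.01 g/mol.
M(H2O) = 2(1.008) + 16.00 = 18.016 g/mol.
n(C) = 127.3 / 12.01 = 10.600 mol.
Reaction (1): C→CO ratio 2:2 ⇒ n(CO) = 10.600 mol.
Reaction (2): CO→CO2 ratio 3:3 ⇒ n(CO2) = 10.600 mol.
Reaction (3): CO2→H2O ratio 1:1 ⇒ n(H2O) = 10.600 mol.
Mass of H2O = 10.600 × 18.016 = 190.96 g.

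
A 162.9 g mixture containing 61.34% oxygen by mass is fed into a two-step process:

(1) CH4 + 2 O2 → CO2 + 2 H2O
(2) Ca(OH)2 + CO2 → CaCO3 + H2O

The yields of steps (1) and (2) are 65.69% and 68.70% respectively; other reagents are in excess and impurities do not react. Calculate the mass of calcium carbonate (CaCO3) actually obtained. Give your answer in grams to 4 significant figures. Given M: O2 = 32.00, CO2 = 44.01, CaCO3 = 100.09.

70.52 g

Pure O2 = 162.9 × 0.6134 = 99.923 g.
n(O2) = 99.923 / 32.00 = 3.1226 mol.
Step 1 (O2:CO2 = 2:1): theoretical n(CO2) = 1.5613 mol; at 65.69% yield, n(CO2) = 1.0256 mol.
Step 2 (CO2:CaCO3 = 1:1): theoretical n(CaCO3) = 1.0256 mol, so theoretical mass = 1.0256 × 100.09 = 102.65 g.
At 68.70% yield, actual mass of CaCO3 = 102.65 × 0.6870 = 70.523 g.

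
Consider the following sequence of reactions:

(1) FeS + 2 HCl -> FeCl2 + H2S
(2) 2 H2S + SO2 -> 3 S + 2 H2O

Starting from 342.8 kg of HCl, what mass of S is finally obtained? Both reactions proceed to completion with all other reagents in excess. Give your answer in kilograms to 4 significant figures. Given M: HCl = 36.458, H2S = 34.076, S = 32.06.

342.8 kg = 342800 g.
n(HCl) = 342800 / 36.458 = 9402.6 mol.
Step 1 gives a 2:1 ratio of HCl to H2S, so n(H2S) = 4701.3 mol.
In step 2 the H2S:S ratio is 2:3, so n(S) = 7052.0 mol.
Mass of S = 7052.0 × 32.06 = 226090 g = 226.1 kg.

226.1 kg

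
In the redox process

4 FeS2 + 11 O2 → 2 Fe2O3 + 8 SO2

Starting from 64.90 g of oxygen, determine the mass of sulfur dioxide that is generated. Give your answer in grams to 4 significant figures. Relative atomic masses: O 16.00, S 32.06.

M(O2) = 2(16.00) = 32.00 g/mol.
M(SO2) = 32.06 + 2(16.00) = 64.06 g/mol.
n(O2) = 64.900 g / 32.00 g/mol = 2.0281 mol.
From the equation the O2:SO2 mole ratio is 11:8, so n(SO2) = 2.0281 × 8/11 = 1.4750 mol.
Mass of SO2 = 1.4750 mol × 64.06 g/mol = 94.489 g.

94.49 g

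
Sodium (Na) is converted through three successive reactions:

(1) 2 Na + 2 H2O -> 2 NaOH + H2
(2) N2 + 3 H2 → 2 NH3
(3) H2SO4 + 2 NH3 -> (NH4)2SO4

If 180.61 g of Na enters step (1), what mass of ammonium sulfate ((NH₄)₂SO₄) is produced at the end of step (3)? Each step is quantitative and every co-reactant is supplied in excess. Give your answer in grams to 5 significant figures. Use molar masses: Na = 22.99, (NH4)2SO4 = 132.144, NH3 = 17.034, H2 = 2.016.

n(Na) = 180.61 / 22.99 = 7.85602 mol.
Reaction (1): Na→H2 ratio 2:1 ⇒ n(H2) = 3.92801 mol.
Reaction (2): H2→NH3 ratio 3:2 ⇒ n(NH3) = 2.61867 mol.
Reaction (3): NH3→(NH4)2SO4 ratio 2:1 ⇒ n((NH4)2SO4) = 1.30934 mol.
Mass of (NH4)2SO4 = 1.30934 × 132.144 = 173.021 g.

173.02 g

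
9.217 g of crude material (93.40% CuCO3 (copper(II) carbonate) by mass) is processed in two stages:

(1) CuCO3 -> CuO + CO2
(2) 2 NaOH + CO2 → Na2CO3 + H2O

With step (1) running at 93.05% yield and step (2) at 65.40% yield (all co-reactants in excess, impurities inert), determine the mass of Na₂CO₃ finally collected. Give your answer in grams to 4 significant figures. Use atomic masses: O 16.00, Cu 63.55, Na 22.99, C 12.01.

Pure CuCO3 = 9.217 × 0.9340 = 8.6087 g.
M(CuCO3) = 63.55 + 12.01 + 3(16.00) = 123.56 g/mol.
M(Na2CO3) = 2(22.99) + 12.01 + 3(16.00) = 105.99 g/mol.
n(CuCO3) = 8.6087 / 123.56 = 0.069672 mol.
Step 1 (CuCO3:CO2 = 1:1): theoretical n(CO2) = 0.069672 mol; at 93.05% yield, n(CO2) = 0.064830 mol.
Step 2 (CO2:Na2CO3 = 1:1): theoretical n(Na2CO3) = 0.064830 mol, so theoretical mass = 0.064830 × 105.99 = 6.8713 g.
At 65.40% yield, actual mass of Na2CO3 = 6.8713 × 0.6540 = 4.4938 g.

4.494 g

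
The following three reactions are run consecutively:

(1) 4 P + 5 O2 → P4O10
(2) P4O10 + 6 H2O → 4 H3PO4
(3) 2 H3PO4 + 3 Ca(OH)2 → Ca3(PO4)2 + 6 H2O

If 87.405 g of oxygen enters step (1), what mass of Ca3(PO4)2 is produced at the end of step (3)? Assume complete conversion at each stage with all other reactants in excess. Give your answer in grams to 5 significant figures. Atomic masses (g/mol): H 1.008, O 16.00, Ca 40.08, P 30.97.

M(O2) = 2(16.00) = 32.00 g/mol.
M(Ca3(PO4)2) = 3(40.08) + 2(30.97) + 8(16.00) = 310.18 g/mol.
n(O2) = 87.405 / 32.00 = 2.73141 mol.
Reaction (1): O2→P4O10 ratio 5:1 ⇒ n(P4O10) = 0.546281 mol.
Reaction (2): P4O10→H3PO4 ratio 1:4 ⇒ n(H3PO4) = 2.18513 mol.
Reaction (3): H3PO4→Ca3(PO4)2 ratio 2:1 ⇒ n(Ca3(PO4)2) = 1.09256 mol.
Mass of Ca3(PO4)2 = 1.09256 × 310.18 = 338.891 g.

338.89 g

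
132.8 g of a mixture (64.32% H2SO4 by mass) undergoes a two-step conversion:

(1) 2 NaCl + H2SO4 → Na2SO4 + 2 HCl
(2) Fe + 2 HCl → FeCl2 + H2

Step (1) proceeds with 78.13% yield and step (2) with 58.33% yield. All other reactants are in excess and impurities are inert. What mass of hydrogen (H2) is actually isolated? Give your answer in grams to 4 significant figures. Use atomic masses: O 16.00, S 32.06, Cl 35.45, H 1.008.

0.8002 g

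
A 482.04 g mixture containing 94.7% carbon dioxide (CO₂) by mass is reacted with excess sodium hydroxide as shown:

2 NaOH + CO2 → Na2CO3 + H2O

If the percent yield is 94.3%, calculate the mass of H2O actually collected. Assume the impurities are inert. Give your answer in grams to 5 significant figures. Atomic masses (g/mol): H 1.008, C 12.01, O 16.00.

176.22 g

Pure CO2 available = 482.04 g × 0.947 = 456.492 g.
M(CO2) = 12.01 + 2(16.00) = 44.01 g/mol.
M(H2O) = 2(1.008) + 16.00 = 18.016 g/mol.
n(CO2) = 456.492 g / 44.01 g/mol = 10.3725 mol.
From the equation the CO2:H2O mole ratio is 1:1, so n(H2O) = 10.3725 × 1/1 = 10.3725 mol.
Mass of H2O = 10.3725 mol × 18.016 g/mol = 186.870 g.
Actual mass collected = 186.870 g × 0.943 = 176.219 g.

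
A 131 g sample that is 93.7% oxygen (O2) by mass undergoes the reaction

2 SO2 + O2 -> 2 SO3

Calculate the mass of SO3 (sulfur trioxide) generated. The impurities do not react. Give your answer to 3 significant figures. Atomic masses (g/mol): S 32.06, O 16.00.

614 g

Mass of pure O2 = 131 g × 0.937 = 122.7 g.
M(O2) = 2(16.00) = 32.00 g/mol.
M(SO3) = 32.06 + 3(16.00) = 80.06 g/mol.
n(O2) = 122.7 g / 32.00 g/mol = 3.836 mol.
From the equation the O2:SO3 mole ratio is 1:2, so n(SO3) = 3.836 × 2/1 = 7.672 mol.
Mass of SO3 = 7.672 mol × 80.06 g/mol = 614.2 g.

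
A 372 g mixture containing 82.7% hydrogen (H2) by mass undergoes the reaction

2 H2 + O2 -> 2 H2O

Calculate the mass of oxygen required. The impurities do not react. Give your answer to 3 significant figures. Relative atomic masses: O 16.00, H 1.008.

Mass of pure H2 = 372 g × 0.827 = 307.6 g.
M(H2) = 2(1.008) = 2.016 g/mol.
M(O2) = 2(16.00) = 32.00 g/mol.
n(H2) = 307.6 g / 2.016 g/mol = 152.6 mol.
From the equation the H2:O2 mole ratio is 2:1, so n(O2) = 152.6 × 1/2 = 76.30 mol.
Mass of O2 = 76.30 mol × 32.00 g/mol = 2442 g.

2440 g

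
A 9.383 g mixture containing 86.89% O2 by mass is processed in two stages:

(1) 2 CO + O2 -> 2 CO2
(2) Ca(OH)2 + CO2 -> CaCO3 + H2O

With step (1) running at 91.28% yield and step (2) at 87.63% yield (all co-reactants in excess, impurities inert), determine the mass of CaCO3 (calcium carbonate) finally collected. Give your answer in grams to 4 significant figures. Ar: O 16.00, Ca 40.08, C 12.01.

Pure O2 = 9.383 × 0.8689 = 8.1529 g.
M(O2) = 2(16.00) = 32.00 g/mol.
M(CaCO3) = 40.08 + 12.01 + 3(16.00) = 100.09 g/mol.
n(O2) = 8.1529 / 32.00 = 0.25478 mol.
Step 1 (O2:CO2 = 1:2): theoretical n(CO2) = 0.50956 mol; at 91.28% yield, n(CO2) = 0.46512 mol.
Step 2 (CO2:CaCO3 = 1:1): theoretical n(CaCO3) = 0.46512 mol, so theoretical mass = 0.46512 × 100.09 = 46.554 g.
At 87.63% yield, actual mass of CaCO3 = 46.554 × 0.8763 = 40.795 g.

40.80 g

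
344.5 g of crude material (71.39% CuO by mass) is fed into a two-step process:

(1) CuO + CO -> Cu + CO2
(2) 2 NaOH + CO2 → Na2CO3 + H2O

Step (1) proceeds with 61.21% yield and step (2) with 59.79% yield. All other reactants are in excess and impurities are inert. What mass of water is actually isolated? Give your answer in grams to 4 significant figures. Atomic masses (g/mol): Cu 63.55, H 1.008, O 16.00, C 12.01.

Pure CuO = 344.5 × 0.7139 = 245.94 g.
M(CuO) = 63.55 + 16.00 = 79.55 g/mol.
M(H2O) = 2(1.008) + 16.00 = 18.016 g/mol.
n(CuO) = 245.94 / 79.55 = 3.0916 mol.
Step 1 (CuO:CO2 = 1:1): theoretical n(CO2) = 3.0916 mol; at 61.21% yield, n(CO2) = 1.8924 mol.
Step 2 (CO2:H2O = 1:1): theoretical n(H2O) = 1.8924 mol, so theoretical mass = 1.8924 × 18.016 = 34.093 g.
At 59.79% yield, actual mass of H2O = 34.093 × 0.5979 = 20.384 g.

20.38 g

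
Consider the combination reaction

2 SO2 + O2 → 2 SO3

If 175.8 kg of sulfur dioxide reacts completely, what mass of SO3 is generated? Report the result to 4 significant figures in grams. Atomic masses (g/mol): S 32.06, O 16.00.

M(SO2) = 32.06 + 2(16.00) = 64.06 g/mol.
M(SO3) = 32.06 + 3(16.00) = 80.06 g/mol.
Convert: 175.8 kg = 175800 g.
n(SO2) = 175800 g / 64.06 g/mol = 2744.3 mol.
From the equation the SO2:SO3 mole ratio is 2:2, so n(SO3) = 2744.3 × 2/2 = 2744.3 mol.
Mass of SO3 = 2744.3 mol × 80.06 g/mol = 219710 g.

219700 g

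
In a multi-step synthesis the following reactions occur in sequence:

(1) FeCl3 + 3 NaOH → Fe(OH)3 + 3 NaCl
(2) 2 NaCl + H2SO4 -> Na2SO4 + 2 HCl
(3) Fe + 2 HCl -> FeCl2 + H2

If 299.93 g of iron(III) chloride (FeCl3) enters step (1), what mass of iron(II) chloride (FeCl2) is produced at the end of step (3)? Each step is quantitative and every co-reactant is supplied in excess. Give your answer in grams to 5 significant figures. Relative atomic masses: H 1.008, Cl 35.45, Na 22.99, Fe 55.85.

M(FeCl3) = 55.85 + 3(35.45) = 162.20 g/mol.
M(FeCl2) = 55.85 + 2(35.45) = 126.75 g/mol.
n(FeCl3) = 299.93 / 162.20 = 1.84914 mol.
Reaction (1): FeCl3→NaCl ratio 1:3 ⇒ n(NaCl) = 5.54741 mol.
Reaction (2): NaCl→HCl ratio 2:2 ⇒ n(HCl) = 5.54741 mol.
Reaction (3): HCl→FeCl2 ratio 2:1 ⇒ n(FeCl2) = 2.77371 mol.
Mass of FeCl2 = 2.77371 × 126.75 = 351.567 g.

351.57 g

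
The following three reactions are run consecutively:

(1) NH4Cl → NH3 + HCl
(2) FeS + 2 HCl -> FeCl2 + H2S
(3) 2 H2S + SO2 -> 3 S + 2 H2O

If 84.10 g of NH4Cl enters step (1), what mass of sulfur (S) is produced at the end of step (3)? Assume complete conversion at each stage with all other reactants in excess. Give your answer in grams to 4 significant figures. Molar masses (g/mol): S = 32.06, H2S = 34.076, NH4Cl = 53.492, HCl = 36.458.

n(NH4Cl) = 84.10 / 53.492 = 1.5722 mol.
Reaction (1): NH4Cl→HCl ratio 1:1 ⇒ n(HCl) = 1.5722 mol.
Reaction (2): HCl→H2S ratio 2:1 ⇒ n(H2S) = 0.78610 mol.
Reaction (3): H2S→S ratio 2:3 ⇒ n(S) = 1.1791 mol.
Mass of S = 1.1791 × 32.06 = 37.803 g.

37.80 g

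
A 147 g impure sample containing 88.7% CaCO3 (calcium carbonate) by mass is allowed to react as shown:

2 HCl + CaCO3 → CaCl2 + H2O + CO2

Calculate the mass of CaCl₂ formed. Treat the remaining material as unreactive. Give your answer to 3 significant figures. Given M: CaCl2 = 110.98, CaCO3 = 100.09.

Mass of pure CaCO3 = 147 g × 0.887 = 130.4 g.
n(CaCO3) = 130.4 g / 100.09 g/mol = 1.303 mol.
From the equation the CaCO3:CaCl2 mole ratio is 1:1, so n(CaCl2) = 1.303 × 1/1 = 1.303 mol.
Mass of CaCl2 = 1.303 mol × 110.98 g/mol = 144.6 g.

145 g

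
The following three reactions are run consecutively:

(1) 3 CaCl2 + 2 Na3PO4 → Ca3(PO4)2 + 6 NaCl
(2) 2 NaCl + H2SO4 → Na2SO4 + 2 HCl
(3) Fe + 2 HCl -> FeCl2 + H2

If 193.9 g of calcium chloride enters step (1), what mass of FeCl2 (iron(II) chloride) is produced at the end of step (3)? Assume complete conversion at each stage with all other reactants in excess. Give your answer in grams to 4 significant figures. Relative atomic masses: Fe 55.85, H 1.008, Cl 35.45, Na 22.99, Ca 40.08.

221.5 g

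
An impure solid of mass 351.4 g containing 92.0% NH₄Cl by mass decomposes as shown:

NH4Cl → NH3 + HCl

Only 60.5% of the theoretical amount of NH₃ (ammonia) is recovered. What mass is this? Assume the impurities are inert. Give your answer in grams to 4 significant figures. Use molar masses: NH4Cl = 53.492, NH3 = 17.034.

62.28 g

Pure NH4Cl available = 351.4 g × 0.920 = 323.29 g.
n(NH4Cl) = 323.29 g / 53.492 g/mol = 6.0437 mol.
From the equation the NH4Cl:NH3 mole ratio is 1:1, so n(NH3) = 6.0437 × 1/1 = 6.0437 mol.
Mass of NH3 = 6.0437 mol × 17.034 g/mol = 102.95 g.
Actual mass collected = 102.95 g × 0.605 = 62.283 g.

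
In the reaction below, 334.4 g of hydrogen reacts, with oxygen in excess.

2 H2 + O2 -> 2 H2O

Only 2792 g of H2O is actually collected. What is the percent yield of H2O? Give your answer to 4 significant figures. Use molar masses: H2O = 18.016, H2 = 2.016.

93.43 %

n(H2) = 334.40 g / 2.016 g/mol = 165.87 mol.
From the equation the H2:H2O mole ratio is 2:2, so n(H2O) = 165.87 × 2/2 = 165.87 mol.
Mass of H2O = 165.87 mol × 18.016 g/mol = 2988.4 g.
This is the theoretical yield. Percent yield = 2792 g / 2988.4 g × 100% = 93.429%.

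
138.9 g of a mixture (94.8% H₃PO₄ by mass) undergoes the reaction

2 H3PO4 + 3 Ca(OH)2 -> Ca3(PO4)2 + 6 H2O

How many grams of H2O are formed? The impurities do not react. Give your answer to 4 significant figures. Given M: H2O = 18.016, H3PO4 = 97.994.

Mass of pure H3PO4 = 138.9 g × 0.948 = 131.68 g.
n(H3PO4) = 131.68 g / 97.994 g/mol = 1.3437 mol.
From the equation the H3PO4:H2O mole ratio is 2:6, so n(H2O) = 1.3437 × 6/2 = 4.0312 mol.
Mass of H2O = 4.0312 mol × 18.016 g/mol = 72.626 g.

72.63 g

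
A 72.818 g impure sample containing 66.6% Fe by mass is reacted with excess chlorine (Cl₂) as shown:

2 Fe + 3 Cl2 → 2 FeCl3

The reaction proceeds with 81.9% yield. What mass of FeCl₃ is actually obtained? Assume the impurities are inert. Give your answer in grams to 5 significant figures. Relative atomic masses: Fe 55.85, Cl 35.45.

Pure Fe available = 72.818 g × 0.666 = 48.4968 g.
M(Fe) = 55.85 g/mol.
M(FeCl3) = 55.85 + 3(35.45) = 162.20 g/mol.
n(Fe) = 48.4968 g / 55.85 g/mol = 0.868340 mol.
From the equation the Fe:FeCl3 mole ratio is 2:2, so n(FeCl3) = 0.868340 × 2/2 = 0.868340 mol.
Mass of FeCl3 = 0.868340 mol × 162.20 g/mol = 140.845 g.
Actual mass collected = 140.845 g × 0.819 = 115.352 g.

115.35 g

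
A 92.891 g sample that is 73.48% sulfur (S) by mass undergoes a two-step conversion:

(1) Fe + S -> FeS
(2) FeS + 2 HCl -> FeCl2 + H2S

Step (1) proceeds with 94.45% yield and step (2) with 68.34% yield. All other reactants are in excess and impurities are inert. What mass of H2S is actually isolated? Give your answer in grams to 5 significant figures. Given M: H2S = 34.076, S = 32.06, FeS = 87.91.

Pure S = 92.891 × 0.7348 = 68.2563 g.
n(S) = 68.2563 / 32.06 = 2.12902 mol.
Step 1 (S:FeS = 1:1): theoretical n(FeS) = 2.12902 mol; at 94.45% yield, n(FeS) = 2.01086 mol.
Step 2 (FeS:H2S = 1:1): theoretical n(H2S) = 2.01086 mol, so theoretical mass = 2.01086 × 34.076 = 68.5220 g.
At 68.34% yield, actual mass of H2S = 68.5220 × 0.6834 = 46.8279 g.

46.828 g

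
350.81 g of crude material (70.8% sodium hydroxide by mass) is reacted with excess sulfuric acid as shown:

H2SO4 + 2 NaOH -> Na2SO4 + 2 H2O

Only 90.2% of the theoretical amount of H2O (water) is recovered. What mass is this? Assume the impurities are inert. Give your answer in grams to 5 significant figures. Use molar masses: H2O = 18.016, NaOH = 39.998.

100.91 g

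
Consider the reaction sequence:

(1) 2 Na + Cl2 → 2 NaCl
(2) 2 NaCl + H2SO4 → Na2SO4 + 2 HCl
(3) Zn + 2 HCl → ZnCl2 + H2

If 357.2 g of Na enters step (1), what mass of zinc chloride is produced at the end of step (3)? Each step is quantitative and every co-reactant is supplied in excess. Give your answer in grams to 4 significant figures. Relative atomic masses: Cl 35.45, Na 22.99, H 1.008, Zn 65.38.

M(Na) = 22.99 g/mol.
M(ZnCl2) = 65.38 + 2(35.45) = 136.28 g/mol.
n(Na) = 357.2 / 22.99 = 15.537 mol.
Reaction (1): Na→NaCl ratio 2:2 ⇒ n(NaCl) = 15.537 mol.
Reaction (2): NaCl→HCl ratio 2:2 ⇒ n(HCl) = 15.537 mol.
Reaction (3): HCl→ZnCl2 ratio 2:1 ⇒ n(ZnCl2) = 7.7686 mol.
Mass of ZnCl2 = 7.7686 × 136.28 = 1058.7 g.

1059 g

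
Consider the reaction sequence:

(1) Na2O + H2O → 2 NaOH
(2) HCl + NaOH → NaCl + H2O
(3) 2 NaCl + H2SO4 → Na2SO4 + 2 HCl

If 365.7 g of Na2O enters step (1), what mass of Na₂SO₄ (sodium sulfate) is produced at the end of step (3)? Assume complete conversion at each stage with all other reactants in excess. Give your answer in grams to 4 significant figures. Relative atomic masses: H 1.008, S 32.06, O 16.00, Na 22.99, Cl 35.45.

M(Na2O) = 2(22.99) + 16.00 = 61.98 g/mol.
M(Na2SO4) = 2(22.99) + 32.06 + 4(16.00) = 142.04 g/mol.
n(Na2O) = 365.7 / 61.98 = 5.9003 mol.
Reaction (1): Na2O→NaOH ratio 1:2 ⇒ n(NaOH) = 11.801 mol.
Reaction (2): NaOH→NaCl ratio 1:1 ⇒ n(NaCl) = 11.801 mol.
Reaction (3): NaCl→Na2SO4 ratio 2:1 ⇒ n(Na2SO4) = 5.9003 mol.
Mass of Na2SO4 = 5.9003 × 142.04 = 838.08 g.

838.1 g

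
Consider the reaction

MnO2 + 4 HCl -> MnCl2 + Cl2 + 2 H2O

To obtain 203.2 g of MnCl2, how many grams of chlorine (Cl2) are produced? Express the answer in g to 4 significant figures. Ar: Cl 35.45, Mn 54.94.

M(MnCl2) = 54.94 + 2(35.45) = 125.84 g/mol.
M(Cl2) = 2(35.45) = 70.90 g/mol.
n(MnCl2) = 203.20 g / 125.84 g/mol = 1.6147 mol.
From the equation the MnCl2:Cl2 mole ratio is 1:1, so n(Cl2) = 1.6147 × 1/1 = 1.6147 mol.
Mass of Cl2 = 1.6147 mol × 70.90 g/mol = 114.49 g.

114.5 g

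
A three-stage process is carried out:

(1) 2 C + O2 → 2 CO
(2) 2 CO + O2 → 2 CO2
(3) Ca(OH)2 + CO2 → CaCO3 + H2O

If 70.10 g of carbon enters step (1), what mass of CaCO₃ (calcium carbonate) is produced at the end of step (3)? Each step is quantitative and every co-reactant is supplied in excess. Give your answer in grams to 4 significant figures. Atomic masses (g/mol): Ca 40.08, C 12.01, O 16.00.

584.2 g

M(C) = 12.01 g/mol.
M(CaCO3) = 40.08 + 12.01 + 3(16.00) = 100.09 g/mol.
n(C) = 70.10 / 12.01 = 5.8368 mol.
Reaction (1): C→CO ratio 2:2 ⇒ n(CO) = 5.8368 mol.
Reaction (2): CO→CO2 ratio 2:2 ⇒ n(CO2) = 5.8368 mol.
Reaction (3): CO2→CaCO3 ratio 1:1 ⇒ n(CaCO3) = 5.8368 mol.
Mass of CaCO3 = 5.8368 × 100.09 = 584.21 g.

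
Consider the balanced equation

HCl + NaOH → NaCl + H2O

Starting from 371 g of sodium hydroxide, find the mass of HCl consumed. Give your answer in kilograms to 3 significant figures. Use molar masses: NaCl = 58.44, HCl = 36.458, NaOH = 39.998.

0.338 kg

n(NaOH) = 371.0 g / 39.998 g/mol = 9.275 mol.
From the equation the NaOH:HCl mole ratio is 1:1, so n(HCl) = 9.275 × 1/1 = 9.275 mol.
Mass of HCl = 9.275 mol × 36.458 g/mol = 338.2 g.
Converting to kg: 338.2 g = 0.338 kg.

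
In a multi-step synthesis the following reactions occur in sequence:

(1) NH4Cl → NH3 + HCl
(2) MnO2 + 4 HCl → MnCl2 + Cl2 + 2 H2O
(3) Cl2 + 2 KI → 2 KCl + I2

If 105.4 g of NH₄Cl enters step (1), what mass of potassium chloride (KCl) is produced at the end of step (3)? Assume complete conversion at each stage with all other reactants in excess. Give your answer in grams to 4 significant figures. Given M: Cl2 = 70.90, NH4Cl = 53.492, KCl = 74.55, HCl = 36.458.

73.45 g

n(NH4Cl) = 105.4 / 53.492 = 1.9704 mol.
Reaction (1): NH4Cl→HCl ratio 1:1 ⇒ n(HCl) = 1.9704 mol.
Reaction (2): HCl→Cl2 ratio 4:1 ⇒ n(Cl2) = 0.49260 mol.
Reaction (3): Cl2→KCl ratio 1:2 ⇒ n(KCl) = 0.98519 mol.
Mass of KCl = 0.98519 × 74.55 = 73.446 g.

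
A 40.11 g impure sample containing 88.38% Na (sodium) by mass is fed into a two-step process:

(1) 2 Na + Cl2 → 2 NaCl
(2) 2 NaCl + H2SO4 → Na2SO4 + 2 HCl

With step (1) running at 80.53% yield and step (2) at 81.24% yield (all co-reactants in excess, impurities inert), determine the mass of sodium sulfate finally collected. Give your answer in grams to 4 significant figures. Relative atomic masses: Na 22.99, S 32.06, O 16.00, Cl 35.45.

Pure Na = 40.11 × 0.8838 = 35.449 g.
M(Na) = 22.99 g/mol.
M(Na2SO4) = 2(22.99) + 32.06 + 4(16.00) = 142.04 g/mol.
n(Na) = 35.449 / 22.99 = 1.5419 mol.
Step 1 (Na:NaCl = 2:2): theoretical n(NaCl) = 1.5419 mol; at 80.53% yield, n(NaCl) = 1.2417 mol.
Step 2 (NaCl:Na2SO4 = 2:1): theoretical n(Na2SO4) = 0.62086 mol, so theoretical mass = 0.62086 × 142.04 = 88.187 g.
At 81.24% yield, actual mass of Na2SO4 = 88.187 × 0.8124 = 71.643 g.

71.64 g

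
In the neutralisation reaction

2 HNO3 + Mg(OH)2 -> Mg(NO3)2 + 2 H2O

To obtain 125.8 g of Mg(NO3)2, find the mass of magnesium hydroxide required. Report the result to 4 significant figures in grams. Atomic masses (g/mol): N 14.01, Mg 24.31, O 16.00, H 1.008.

M(Mg(NO3)2) = 24.31 + 2(14.01) + 6(16.00) = 148.33 g/mol.
M(Mg(OH)2) = 24.31 + 2(16.00) + 2(1.008) = 58.326 g/mol.
n(Mg(NO3)2) = 125.80 g / 148.33 g/mol = 0.84811 mol.
From the equation the Mg(NO3)2:Mg(OH)2 mole ratio is 1:1, so n(Mg(OH)2) = 0.84811 × 1/1 = 0.84811 mol.
Mass of Mg(OH)2 = 0.84811 mol × 58.326 g/mol = 49.467 g.

49.47 g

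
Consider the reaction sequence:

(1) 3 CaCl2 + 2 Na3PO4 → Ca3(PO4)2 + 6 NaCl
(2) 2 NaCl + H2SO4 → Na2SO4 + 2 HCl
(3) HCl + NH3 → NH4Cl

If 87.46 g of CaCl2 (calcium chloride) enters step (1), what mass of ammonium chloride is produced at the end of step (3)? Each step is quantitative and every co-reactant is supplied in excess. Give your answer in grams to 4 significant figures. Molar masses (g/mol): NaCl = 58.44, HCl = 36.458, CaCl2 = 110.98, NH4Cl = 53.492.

84.31 g

n(CaCl2) = 87.46 / 110.98 = 0.78807 mol.
Reaction (1): CaCl2→NaCl ratio 3:6 ⇒ n(NaCl) = 1.5761 mol.
Reaction (2): NaCl→HCl ratio 2:2 ⇒ n(HCl) = 1.5761 mol.
Reaction (3): HCl→NH4Cl ratio 1:1 ⇒ n(NH4Cl) = 1.5761 mol.
Mass of NH4Cl = 1.5761 × 53.492 = 84.311 g.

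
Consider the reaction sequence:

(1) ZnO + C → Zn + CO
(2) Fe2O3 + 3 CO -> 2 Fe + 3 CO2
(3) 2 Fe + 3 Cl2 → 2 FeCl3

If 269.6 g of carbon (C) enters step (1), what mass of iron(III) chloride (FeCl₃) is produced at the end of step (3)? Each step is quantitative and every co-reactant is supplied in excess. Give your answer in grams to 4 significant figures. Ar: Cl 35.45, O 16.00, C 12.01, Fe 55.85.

2427 g

M(C) = 12.01 g/mol.
M(FeCl3) = 55.85 + 3(35.45) = 162.20 g/mol.
n(C) = 269.6 / 12.01 = 22.448 mol.
Reaction (1): C→CO ratio 1:1 ⇒ n(CO) = 22.448 mol.
Reaction (2): CO→Fe ratio 3:2 ⇒ n(Fe) = 14.965 mol.
Reaction (3): Fe→FeCl3 ratio 2:2 ⇒ n(FeCl3) = 14.965 mol.
Mass of FeCl3 = 14.965 × 162.20 = 2427.4 g.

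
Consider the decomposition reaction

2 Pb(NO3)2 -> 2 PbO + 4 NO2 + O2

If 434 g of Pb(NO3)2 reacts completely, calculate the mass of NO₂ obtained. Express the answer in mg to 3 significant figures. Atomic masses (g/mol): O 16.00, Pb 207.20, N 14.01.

121000 mg

M(Pb(NO3)2) = 207.20 + 2(14.01) + 6(16.00) = 331.22 g/mol.
M(NO2) = 14.01 + 2(16.00) = 46.01 g/mol.
n(Pb(NO3)2) = 434.0 g / 331.22 g/mol = 1.310 mol.
From the equation the Pb(NO3)2:NO2 mole ratio is 2:4, so n(NO2) = 1.310 × 4/2 = 2.621 mol.
Mass of NO2 = 2.621 mol × 46.01 g/mol = 120.6 g.
Converting to mg: 120.6 g = 121000 mg.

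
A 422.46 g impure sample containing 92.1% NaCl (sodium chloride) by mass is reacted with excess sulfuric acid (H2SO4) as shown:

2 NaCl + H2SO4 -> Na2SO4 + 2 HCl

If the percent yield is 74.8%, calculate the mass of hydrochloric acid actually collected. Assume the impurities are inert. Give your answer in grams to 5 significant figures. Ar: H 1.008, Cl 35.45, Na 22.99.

181.56 g

Pure NaCl available = 422.46 g × 0.921 = 389.086 g.
M(NaCl) = 22.99 + 35.45 = 58.44 g/mol.
M(HCl) = 1.008 + 35.45 = 36.458 g/mol.
n(NaCl) = 389.086 g / 58.44 g/mol = 6.65787 mol.
From the equation the NaCl:HCl mole ratio is 2:2, so n(HCl) = 6.65787 × 2/2 = 6.65787 mol.
Mass of HCl = 6.65787 mol × 36.458 g/mol = 242.732 g.
Actual mass collected = 242.732 g × 0.748 = 181.564 g.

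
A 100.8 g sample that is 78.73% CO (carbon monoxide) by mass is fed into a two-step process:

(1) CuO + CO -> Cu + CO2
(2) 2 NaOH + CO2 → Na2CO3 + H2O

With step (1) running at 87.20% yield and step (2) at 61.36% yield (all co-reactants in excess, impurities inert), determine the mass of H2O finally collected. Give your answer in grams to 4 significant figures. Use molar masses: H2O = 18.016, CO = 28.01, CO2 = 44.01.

27.31 g

Pure CO = 100.8 × 0.7873 = 79.360 g.
n(CO) = 79.360 / 28.01 = 2.8333 mol.
Step 1 (CO:CO2 = 1:1): theoretical n(CO2) = 2.8333 mol; at 87.20% yield, n(CO2) = 2.4706 mol.
Step 2 (CO2:H2O = 1:1): theoretical n(H2O) = 2.4706 mol, so theoretical mass = 2.4706 × 18.016 = 44.511 g.
At 61.36% yield, actual mass of H2O = 44.511 × 0.6136 = 27.312 g.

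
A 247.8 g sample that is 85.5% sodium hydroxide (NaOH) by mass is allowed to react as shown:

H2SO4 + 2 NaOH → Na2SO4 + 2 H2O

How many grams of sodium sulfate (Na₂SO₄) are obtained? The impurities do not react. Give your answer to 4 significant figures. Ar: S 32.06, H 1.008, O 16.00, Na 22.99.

376.2 g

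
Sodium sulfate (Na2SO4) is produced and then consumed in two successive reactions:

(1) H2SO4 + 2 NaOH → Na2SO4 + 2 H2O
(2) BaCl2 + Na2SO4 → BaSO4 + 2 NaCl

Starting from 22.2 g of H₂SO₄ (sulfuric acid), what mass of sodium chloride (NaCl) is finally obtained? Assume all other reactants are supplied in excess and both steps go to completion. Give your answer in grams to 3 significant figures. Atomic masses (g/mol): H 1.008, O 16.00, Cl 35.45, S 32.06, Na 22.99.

M(H2SO4) = 2(1.008) + 32.06 + 4(16.00) = 98.076 g/mol.
M(NaCl) = 22.99 + 35.45 = 58.44 g/mol.
n(H2SO4) = 22.20 / 98.076 = 0.2264 mol.
Step 1 gives a 1:1 ratio of H2SO4 to Na2SO4, so n(Na2SO4) = 0.2264 mol.
In step 2 the Na2SO4:NaCl ratio is 1:2, so n(NaCl) = 0.4527 mol.
Mass of NaCl = 0.4527 × 58.44 = 26.46 g.

26.5 g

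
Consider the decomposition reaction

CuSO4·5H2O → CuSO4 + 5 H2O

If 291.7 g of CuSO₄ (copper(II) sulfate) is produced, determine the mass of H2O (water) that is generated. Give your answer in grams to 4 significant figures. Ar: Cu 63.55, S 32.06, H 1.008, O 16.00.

M(CuSO4) = 63.55 + 32.06 + 4(16.00) = 159.61 g/mol.
M(H2O) = 2(1.008) + 16.00 = 18.016 g/mol.
n(CuSO4) = 291.70 g / 159.61 g/mol = 1.8276 mol.
From the equation the CuSO4:H2O mole ratio is 1:5, so n(H2O) = 1.8276 × 5/1 = 9.1379 mol.
Mass of H2O = 9.1379 mol × 18.016 g/mol = 164.63 g.

164.6 g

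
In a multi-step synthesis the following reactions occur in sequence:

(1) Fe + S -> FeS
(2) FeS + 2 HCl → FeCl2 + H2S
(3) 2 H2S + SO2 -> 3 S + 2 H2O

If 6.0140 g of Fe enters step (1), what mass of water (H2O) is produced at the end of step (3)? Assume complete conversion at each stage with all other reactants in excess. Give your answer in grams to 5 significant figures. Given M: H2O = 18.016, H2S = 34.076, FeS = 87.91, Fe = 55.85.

n(Fe) = 6.0140 / 55.85 = 0.107681 mol.
Reaction (1): Fe→FeS ratio 1:1 ⇒ n(FeS) = 0.107681 mol.
Reaction (2): FeS→H2S ratio 1:1 ⇒ n(H2S) = 0.107681 mol.
Reaction (3): H2S→H2O ratio 2:2 ⇒ n(H2O) = 0.107681 mol.
Mass of H2O = 0.107681 × 18.016 = 1.93999 g.

1.9400 g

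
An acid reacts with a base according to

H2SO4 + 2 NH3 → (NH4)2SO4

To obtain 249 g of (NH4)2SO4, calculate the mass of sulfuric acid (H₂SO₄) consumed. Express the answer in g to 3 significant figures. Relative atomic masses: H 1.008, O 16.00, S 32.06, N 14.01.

185 g

M((NH4)2SO4) = 2(14.01) + 8(1.008) + 32.06 + 4(16.00) = 132.144 g/mol.
M(H2SO4) = 2(1.008) + 32.06 + 4(16.00) = 98.076 g/mol.
n((NH4)2SO4) = 249.0 g / 132.144 g/mol = 1.884 mol.
From the equation the (NH4)2SO4:H2SO4 mole ratio is 1:1, so n(H2SO4) = 1.884 × 1/1 = 1.884 mol.
Mass of H2SO4 = 1.884 mol × 98.076 g/mol = 184.8 g.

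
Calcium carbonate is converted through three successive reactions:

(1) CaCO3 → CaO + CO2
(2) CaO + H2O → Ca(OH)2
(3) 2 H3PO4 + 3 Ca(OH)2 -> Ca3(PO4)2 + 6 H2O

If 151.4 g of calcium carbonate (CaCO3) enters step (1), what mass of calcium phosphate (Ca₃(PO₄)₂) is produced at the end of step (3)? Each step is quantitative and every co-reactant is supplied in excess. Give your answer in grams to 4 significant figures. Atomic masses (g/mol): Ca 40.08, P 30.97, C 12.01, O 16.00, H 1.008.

156.4 g

M(CaCO3) = 40.08 + 12.01 + 3(16.00) = 100.09 g/mol.
M(Ca3(PO4)2) = 3(40.08) + 2(30.97) + 8(16.00) = 310.18 g/mol.
n(CaCO3) = 151.4 / 100.09 = 1.5126 mol.
Reaction (1): CaCO3→CaO ratio 1:1 ⇒ n(CaO) = 1.5126 mol.
Reaction (2): CaO→Ca(OH)2 ratio 1:1 ⇒ n(Ca(OH)2) = 1.5126 mol.
Reaction (3): Ca(OH)2→Ca3(PO4)2 ratio 3:1 ⇒ n(Ca3(PO4)2) = 0.50421 mol.
Mass of Ca3(PO4)2 = 0.50421 × 310.18 = 156.40 g.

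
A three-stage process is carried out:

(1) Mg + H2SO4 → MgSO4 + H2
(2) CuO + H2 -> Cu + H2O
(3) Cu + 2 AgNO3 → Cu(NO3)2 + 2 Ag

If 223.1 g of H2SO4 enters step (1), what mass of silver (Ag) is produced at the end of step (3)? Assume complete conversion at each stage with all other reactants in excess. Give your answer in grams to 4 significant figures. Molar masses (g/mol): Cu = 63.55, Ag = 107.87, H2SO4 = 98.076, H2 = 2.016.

n(H2SO4) = 223.1 / 98.076 = 2.2748 mol.
Reaction (1): H2SO4→H2 ratio 1:1 ⇒ n(H2) = 2.2748 mol.
Reaction (2): H2→Cu ratio 1:1 ⇒ n(Cu) = 2.2748 mol.
Reaction (3): Cu→Ag ratio 1:2 ⇒ n(Ag) = 4.5495 mol.
Mass of Ag = 4.5495 × 107.87 = 490.76 g.

490.8 g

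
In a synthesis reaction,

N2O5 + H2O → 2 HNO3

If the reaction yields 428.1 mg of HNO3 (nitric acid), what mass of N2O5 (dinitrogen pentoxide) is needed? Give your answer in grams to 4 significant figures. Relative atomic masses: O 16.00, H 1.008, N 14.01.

0.3669 g

M(HNO3) = 1.008 + 14.01 + 3(16.00) = 63.018 g/mol.
M(N2O5) = 2(14.01) + 5(16.00) = 108.02 g/mol.
Convert: 428.1 mg = 0.42810 g.
n(HNO3) = 0.42810 g / 63.018 g/mol = 0.0067933 mol.
From the equation the HNO3:N2O5 mole ratio is 2:1, so n(N2O5) = 0.0067933 × 1/2 = 0.0033966 mol.
Mass of N2O5 = 0.0033966 mol × 108.02 g/mol = 0.36691 g.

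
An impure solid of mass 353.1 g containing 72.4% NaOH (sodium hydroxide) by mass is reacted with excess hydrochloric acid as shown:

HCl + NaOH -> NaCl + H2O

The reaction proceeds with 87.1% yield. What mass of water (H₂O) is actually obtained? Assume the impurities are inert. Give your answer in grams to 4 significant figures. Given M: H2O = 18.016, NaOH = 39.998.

Pure NaOH available = 353.1 g × 0.724 = 255.64 g.
n(NaOH) = 255.64 g / 39.998 g/mol = 6.3914 mol.
From the equation the NaOH:H2O mole ratio is 1:1, so n(H2O) = 6.3914 × 1/1 = 6.3914 mol.
Mass of H2O = 6.3914 mol × 18.016 g/mol = 115.15 g.
Actual mass collected = 115.15 g × 0.871 = 100.29 g.

100.3 g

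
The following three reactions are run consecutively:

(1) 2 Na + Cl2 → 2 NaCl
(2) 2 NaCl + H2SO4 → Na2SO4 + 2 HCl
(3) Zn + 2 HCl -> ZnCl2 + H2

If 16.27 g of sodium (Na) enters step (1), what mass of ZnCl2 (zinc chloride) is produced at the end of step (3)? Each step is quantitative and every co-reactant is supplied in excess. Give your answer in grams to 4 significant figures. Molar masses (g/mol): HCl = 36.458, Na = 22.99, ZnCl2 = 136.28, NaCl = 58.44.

n(Na) = 16.27 / 22.99 = 0.70770 mol.
Reaction (1): Na→NaCl ratio 2:2 ⇒ n(NaCl) = 0.70770 mol.
Reaction (2): NaCl→HCl ratio 2:2 ⇒ n(HCl) = 0.70770 mol.
Reaction (3): HCl→ZnCl2 ratio 2:1 ⇒ n(ZnCl2) = 0.35385 mol.
Mass of ZnCl2 = 0.35385 × 136.28 = 48.223 g.

48.22 g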